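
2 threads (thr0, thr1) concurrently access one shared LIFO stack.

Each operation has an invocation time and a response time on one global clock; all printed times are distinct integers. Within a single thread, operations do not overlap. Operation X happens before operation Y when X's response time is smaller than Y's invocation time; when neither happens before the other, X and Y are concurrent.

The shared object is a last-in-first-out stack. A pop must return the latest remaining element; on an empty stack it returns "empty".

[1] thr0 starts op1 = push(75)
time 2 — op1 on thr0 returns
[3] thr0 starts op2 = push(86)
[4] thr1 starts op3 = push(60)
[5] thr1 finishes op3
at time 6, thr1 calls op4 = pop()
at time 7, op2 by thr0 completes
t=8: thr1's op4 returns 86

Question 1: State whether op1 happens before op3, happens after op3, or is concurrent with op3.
Answer: before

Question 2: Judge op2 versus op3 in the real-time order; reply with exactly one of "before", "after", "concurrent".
Answer: concurrent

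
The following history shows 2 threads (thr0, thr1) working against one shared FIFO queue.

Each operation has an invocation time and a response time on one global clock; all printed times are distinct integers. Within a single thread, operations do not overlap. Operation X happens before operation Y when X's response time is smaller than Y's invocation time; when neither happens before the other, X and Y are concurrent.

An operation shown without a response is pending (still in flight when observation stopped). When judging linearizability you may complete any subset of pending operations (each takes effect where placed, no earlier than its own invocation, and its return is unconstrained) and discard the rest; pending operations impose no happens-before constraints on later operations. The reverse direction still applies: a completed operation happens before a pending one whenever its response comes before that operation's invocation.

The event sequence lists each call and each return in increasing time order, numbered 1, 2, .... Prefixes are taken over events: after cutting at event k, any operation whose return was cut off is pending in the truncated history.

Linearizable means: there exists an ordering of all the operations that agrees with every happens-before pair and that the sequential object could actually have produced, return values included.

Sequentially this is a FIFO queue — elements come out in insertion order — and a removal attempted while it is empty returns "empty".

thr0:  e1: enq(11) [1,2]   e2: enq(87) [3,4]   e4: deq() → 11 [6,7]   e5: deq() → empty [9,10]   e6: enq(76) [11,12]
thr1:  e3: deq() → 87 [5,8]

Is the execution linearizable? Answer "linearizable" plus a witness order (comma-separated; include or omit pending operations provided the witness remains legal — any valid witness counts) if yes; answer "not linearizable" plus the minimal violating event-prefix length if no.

step 1: e1 enq(11) — queue <11>
step 2: e2 enq(87) — queue <11,87>
step 3: e4 deq() → 11 — queue <87>
step 4: e3 deq() → 87 — queue <>
step 5: e5 deq() → empty — queue <>
step 6: e6 enq(76) — queue <76>

linearizable — witness: e1, e2, e4, e3, e5, e6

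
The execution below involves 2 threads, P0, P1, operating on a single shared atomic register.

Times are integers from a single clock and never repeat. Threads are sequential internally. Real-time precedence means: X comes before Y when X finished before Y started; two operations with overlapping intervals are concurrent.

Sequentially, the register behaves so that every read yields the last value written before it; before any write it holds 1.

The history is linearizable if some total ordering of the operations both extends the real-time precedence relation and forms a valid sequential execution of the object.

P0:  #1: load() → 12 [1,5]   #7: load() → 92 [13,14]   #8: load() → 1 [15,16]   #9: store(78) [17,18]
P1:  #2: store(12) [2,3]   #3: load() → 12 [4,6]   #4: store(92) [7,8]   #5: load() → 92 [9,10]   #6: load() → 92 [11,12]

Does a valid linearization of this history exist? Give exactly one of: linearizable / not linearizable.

not linearizable

through event 15 a valid linearization exists; event 16 (#8 responding at time 16) ends that
every one of the 3 real-time-consistent orders over 8 completed atomic register ops fails the sequential spec
e.g. #1, #2, #3, #4, #5, #6, #7, #8: illegal at step 1, since #1 load() → 12 cannot apply there
e.g. #2, #1, #3, #4, #5, #6, #7, #8: illegal at step 8, since #8 load() → 1 cannot apply there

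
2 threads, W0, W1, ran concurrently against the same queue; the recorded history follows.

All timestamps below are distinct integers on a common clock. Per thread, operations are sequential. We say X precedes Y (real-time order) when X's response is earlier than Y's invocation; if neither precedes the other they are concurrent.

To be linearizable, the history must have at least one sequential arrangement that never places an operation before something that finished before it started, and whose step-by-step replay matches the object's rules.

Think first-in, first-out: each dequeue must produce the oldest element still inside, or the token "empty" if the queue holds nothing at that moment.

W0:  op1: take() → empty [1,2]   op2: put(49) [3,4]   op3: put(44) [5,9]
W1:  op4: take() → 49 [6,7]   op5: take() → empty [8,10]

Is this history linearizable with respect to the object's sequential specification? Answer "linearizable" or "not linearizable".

witness order: op1, op2, op4, op5, op3
step 1: op1 take() → empty — queue <>
step 2: op2 put(49) — queue <49>
step 3: op4 take() → 49 — queue <>
step 4: op5 take() → empty — queue <>
step 5: op3 put(44) — queue <44>

linearizable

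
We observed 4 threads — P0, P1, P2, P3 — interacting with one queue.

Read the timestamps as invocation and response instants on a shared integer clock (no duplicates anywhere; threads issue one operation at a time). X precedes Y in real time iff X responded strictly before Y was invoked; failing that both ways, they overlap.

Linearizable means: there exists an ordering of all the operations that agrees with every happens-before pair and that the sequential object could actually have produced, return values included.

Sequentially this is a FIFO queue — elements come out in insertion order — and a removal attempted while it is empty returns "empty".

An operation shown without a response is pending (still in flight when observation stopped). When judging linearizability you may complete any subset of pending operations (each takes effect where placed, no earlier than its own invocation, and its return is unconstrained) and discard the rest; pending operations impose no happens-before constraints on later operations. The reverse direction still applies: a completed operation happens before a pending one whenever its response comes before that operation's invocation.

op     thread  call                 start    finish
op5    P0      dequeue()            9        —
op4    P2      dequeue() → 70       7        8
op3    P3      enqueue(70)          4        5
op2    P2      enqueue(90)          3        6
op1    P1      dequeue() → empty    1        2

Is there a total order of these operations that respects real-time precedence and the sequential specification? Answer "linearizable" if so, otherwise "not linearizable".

linearizable

witness order: op1, op3, op2, op4
1. op1 dequeue() → empty, leaving queue <>
2. op3 enqueue(70), leaving queue <70>
3. op2 enqueue(90), leaving queue <70,90>
4. op4 dequeue() → 70, leaving queue <90>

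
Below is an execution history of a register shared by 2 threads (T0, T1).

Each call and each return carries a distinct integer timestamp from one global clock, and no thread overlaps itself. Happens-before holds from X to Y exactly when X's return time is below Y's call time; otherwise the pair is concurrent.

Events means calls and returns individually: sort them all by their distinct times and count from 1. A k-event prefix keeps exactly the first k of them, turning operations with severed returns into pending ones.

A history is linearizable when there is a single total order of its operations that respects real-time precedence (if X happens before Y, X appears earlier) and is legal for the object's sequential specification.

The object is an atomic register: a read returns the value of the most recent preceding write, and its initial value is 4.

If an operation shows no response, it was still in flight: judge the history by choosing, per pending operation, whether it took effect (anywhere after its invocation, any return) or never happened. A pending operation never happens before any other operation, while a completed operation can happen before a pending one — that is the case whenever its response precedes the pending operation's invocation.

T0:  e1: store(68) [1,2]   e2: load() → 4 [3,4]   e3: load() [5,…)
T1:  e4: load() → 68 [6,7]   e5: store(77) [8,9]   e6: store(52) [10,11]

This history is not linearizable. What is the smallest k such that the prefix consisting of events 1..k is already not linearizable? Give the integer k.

4

events 1..3 are linearizable; a witness order is e1:
after step 1 (e1 store(68)): value 68
at event 4 (e2's time-4 response) nothing linearizes any more
sample order e1, e2 stalls at step 2 — e2 load() → 4 has no legal effect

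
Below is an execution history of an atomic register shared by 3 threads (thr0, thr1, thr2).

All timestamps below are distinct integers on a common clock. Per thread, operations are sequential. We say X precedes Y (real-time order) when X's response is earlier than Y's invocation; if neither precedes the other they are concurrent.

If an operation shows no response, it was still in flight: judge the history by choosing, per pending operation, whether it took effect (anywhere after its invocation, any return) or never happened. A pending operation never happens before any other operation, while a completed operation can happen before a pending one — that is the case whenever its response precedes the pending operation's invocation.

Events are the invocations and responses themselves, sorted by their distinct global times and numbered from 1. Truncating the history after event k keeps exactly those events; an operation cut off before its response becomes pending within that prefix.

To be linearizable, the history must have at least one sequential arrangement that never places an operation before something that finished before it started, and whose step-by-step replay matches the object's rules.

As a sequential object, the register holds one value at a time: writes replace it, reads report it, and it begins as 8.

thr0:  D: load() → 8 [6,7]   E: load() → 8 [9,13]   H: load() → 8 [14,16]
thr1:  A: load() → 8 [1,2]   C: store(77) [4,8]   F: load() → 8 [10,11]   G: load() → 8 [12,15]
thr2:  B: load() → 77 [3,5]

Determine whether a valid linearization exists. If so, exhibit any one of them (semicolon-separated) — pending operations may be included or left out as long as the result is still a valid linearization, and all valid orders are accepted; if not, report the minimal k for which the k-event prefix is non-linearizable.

already the first 7 events (up to D's response at time 7) admit no linearization; the first 6 still do
the sole real-time-consistent order of 3 completed operations fails the atomic register replay
no completion choice of the 1 pending operation (C) rescues it — every subset was tried
one such order, A, B, D (pending dropped), breaks at step 2 where B load() → 77 is illegal

not linearizable — minimal violating prefix: 7 events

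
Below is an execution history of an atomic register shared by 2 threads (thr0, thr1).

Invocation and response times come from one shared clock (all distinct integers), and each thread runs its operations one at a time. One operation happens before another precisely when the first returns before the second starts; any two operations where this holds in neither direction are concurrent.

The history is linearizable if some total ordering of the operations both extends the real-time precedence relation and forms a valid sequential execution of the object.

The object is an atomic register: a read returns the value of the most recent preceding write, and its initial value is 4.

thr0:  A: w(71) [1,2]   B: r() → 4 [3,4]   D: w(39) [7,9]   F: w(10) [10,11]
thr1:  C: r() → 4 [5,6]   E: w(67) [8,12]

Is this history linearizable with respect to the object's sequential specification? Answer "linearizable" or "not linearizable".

cut after 3 events: linearizable; cut after 4 events (B responds, time 4): not linearizable
the sole real-time-consistent order of 2 completed operations fails the atomic register replay
take A, B: step 2 already fails, because B r() → 4 cannot occur there

not linearizable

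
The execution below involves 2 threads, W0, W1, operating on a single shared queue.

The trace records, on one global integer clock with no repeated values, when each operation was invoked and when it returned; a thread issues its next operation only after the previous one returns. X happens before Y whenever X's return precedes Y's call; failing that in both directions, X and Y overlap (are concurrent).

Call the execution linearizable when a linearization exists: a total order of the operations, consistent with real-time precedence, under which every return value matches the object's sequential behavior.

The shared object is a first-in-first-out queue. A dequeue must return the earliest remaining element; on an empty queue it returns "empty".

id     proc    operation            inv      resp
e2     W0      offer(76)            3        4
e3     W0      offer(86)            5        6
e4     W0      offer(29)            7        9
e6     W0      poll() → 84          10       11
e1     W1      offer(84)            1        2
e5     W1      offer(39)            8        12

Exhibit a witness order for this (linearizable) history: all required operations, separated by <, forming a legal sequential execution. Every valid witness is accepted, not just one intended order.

after step 1 (e1 offer(84)): queue <84>
after step 2 (e2 offer(76)): queue <84,76>
after step 3 (e3 offer(86)): queue <84,76,86>
after step 4 (e4 offer(29)): queue <84,76,86,29>
after step 5 (e5 offer(39)): queue <84,76,86,29,39>
after step 6 (e6 poll() → 84): queue <76,86,29,39>

e1 < e2 < e3 < e4 < e5 < e6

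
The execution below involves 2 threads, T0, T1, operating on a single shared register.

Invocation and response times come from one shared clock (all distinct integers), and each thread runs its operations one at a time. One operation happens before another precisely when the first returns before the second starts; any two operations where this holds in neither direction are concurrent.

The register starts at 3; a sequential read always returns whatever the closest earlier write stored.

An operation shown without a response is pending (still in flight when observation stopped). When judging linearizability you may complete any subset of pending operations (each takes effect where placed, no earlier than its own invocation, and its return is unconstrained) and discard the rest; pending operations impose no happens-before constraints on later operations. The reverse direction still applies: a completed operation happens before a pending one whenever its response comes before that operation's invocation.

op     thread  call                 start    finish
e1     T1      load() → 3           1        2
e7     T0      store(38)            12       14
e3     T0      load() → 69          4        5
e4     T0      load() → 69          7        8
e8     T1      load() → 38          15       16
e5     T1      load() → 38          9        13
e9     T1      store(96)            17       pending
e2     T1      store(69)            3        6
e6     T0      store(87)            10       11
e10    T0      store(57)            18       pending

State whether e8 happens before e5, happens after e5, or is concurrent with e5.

e8 spans [15,16], e5 spans [9,13]
resp(e5)=13 < inv(e8)=15

after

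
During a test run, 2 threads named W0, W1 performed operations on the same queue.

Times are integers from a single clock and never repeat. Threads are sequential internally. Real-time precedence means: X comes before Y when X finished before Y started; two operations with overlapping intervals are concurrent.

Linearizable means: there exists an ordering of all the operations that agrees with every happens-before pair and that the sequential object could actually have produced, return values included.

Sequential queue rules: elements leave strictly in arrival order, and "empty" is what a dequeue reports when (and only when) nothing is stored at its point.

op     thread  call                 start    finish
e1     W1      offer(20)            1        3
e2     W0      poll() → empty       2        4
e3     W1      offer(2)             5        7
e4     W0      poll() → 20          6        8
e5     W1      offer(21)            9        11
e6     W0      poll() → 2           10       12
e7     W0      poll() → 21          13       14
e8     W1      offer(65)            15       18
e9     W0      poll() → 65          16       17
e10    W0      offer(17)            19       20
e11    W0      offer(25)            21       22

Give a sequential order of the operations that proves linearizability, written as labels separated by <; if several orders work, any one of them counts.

e2 < e1 < e3 < e4 < e5 < e6 < e7 < e8 < e9 < e10 < e11

1. e2 poll() → empty, leaving queue <>
2. e1 offer(20), leaving queue <20>
3. e3 offer(2), leaving queue <20,2>
4. e4 poll() → 20, leaving queue <2>
5. e5 offer(21), leaving queue <2,21>
6. e6 poll() → 2, leaving queue <21>
7. e7 poll() → 21, leaving queue <>
8. e8 offer(65), leaving queue <65>
9. e9 poll() → 65, leaving queue <>
10. e10 offer(17), leaving queue <17>
11. e11 offer(25), leaving queue <17,25>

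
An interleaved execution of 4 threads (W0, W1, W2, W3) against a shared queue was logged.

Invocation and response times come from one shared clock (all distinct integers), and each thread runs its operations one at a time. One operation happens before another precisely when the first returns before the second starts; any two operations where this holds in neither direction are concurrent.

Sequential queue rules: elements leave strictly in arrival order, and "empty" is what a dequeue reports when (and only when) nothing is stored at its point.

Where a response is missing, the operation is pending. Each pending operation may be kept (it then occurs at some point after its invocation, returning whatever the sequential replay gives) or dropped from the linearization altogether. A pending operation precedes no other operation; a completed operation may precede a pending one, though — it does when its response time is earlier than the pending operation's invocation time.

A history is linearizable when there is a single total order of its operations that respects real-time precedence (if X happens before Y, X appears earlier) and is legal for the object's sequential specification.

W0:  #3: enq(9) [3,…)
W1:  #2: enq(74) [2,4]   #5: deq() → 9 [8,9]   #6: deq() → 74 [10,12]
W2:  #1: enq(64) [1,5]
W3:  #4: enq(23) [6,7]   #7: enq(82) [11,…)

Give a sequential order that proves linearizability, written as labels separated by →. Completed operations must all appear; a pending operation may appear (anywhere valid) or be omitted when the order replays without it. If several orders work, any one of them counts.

step 1: #3 enq(9) (pending, included) — queue <9>
step 2: #2 enq(74) — queue <9,74>
step 3: #1 enq(64) — queue <9,74,64>
step 4: #4 enq(23) — queue <9,74,64,23>
step 5: #5 deq() → 9 — queue <74,64,23>
step 6: #6 deq() → 74 — queue <64,23>

#3 → #2 → #1 → #4 → #5 → #6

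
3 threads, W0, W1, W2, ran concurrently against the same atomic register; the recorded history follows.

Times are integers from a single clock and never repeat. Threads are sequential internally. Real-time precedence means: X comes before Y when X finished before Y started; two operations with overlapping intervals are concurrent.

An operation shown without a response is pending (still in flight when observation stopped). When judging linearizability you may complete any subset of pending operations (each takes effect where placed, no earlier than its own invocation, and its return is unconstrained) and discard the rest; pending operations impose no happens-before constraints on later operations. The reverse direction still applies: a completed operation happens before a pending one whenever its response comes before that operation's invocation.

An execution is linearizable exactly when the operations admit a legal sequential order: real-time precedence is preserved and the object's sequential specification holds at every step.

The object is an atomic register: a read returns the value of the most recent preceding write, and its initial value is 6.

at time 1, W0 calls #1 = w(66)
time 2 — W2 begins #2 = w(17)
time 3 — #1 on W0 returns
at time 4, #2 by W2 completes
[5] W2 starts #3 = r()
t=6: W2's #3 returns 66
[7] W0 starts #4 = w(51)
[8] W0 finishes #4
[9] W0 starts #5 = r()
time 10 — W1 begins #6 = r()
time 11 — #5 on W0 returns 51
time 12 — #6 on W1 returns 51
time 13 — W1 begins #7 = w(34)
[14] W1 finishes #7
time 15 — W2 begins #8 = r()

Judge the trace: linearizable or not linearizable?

linearizable

one valid linearization: #2, #1, #3, #4, #5, #6, #7
1. #2 w(17), leaving value 17
2. #1 w(66), leaving value 66
3. #3 r() → 66, leaving value 66
4. #4 w(51), leaving value 51
5. #5 r() → 51, leaving value 51
6. #6 r() → 51, leaving value 51
7. #7 w(34), leaving value 34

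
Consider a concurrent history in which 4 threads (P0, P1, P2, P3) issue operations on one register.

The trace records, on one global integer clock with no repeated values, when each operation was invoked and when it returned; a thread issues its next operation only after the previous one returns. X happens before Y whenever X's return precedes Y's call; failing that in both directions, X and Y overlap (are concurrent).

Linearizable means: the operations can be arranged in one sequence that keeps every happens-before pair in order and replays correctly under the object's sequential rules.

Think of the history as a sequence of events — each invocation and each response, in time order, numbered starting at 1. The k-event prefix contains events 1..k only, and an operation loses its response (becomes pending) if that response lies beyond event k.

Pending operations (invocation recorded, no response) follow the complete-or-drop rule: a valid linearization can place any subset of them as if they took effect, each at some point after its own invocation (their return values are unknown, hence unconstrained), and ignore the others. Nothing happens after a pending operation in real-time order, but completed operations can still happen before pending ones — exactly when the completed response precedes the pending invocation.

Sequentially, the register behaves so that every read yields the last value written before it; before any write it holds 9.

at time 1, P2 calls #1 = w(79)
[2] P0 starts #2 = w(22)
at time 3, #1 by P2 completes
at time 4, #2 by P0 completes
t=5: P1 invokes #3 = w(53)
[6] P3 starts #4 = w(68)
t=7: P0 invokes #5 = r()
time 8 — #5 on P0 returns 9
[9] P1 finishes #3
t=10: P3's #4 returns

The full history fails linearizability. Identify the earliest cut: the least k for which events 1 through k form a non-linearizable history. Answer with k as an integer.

8

events 1..7 are linearizable; a witness order is #1, #2:
after step 1 (#1 w(79)): value 79
after step 2 (#2 w(22)): value 22
adding event 8 (#5 responds at 8) leaves no legal real-time order
including or dropping the 2 pending operations (#3, #4) in any combination fails
one such order, #1, #2, #5 (pending dropped), breaks at step 3 where #5 r() → 9 is illegal
one such order, #2, #1, #5 (pending dropped), breaks at step 3 where #5 r() → 9 is illegal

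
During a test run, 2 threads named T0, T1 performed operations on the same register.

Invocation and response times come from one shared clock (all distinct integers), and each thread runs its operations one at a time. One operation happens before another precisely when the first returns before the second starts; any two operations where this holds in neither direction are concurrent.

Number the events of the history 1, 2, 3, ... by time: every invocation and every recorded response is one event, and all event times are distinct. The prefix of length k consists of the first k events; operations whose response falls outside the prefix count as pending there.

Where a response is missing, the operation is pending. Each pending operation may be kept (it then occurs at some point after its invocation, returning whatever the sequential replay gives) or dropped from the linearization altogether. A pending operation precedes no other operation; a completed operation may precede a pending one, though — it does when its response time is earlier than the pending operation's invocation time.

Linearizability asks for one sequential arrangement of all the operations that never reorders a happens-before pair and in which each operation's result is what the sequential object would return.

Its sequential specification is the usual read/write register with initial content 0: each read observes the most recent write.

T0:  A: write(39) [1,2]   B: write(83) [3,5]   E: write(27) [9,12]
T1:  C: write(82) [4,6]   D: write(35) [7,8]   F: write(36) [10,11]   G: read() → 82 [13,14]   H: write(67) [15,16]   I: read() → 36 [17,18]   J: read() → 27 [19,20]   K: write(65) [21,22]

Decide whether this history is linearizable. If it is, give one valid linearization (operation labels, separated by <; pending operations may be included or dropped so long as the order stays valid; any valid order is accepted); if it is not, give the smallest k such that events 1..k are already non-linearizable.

not linearizable — minimal violating prefix: 14 events

already the first 14 events (up to G's response at time 14) admit no linearization; the first 13 still do
the 7 completed operations admit 4 real-time orders; each fails the register replay
sample order A, B, C, D, E, F, G stalls at step 7 — G read() → 82 has no legal effect
sample order A, B, C, D, F, E, G stalls at step 7 — G read() → 82 has no legal effect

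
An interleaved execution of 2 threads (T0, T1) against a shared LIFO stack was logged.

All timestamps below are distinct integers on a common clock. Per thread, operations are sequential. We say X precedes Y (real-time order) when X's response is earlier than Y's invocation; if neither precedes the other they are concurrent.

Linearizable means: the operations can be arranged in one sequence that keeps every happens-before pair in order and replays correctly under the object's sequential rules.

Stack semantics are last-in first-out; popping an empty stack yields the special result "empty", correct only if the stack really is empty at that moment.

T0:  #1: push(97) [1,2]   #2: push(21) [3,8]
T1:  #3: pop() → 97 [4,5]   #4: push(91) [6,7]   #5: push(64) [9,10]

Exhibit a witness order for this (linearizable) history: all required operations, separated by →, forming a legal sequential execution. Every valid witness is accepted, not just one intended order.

#1 → #3 → #2 → #4 → #5

step 1: #1 push(97) — stack <97>
step 2: #3 pop() → 97 — stack <>
step 3: #2 push(21) — stack <21>
step 4: #4 push(91) — stack <21,91>
step 5: #5 push(64) — stack <21,91,64>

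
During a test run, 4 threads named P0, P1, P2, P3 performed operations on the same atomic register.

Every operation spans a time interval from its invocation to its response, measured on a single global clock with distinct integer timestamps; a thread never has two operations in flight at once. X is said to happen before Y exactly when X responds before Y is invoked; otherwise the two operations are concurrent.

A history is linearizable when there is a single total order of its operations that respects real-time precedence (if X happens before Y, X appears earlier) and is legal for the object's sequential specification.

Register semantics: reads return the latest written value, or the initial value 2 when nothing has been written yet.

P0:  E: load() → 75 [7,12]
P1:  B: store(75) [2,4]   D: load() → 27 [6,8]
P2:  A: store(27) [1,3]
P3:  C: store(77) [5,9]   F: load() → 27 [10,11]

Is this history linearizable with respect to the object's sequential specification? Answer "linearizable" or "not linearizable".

cut after 10 events: linearizable; cut after 11 events (F responds, time 11): not linearizable
the 5 completed operations admit 4 real-time orders; each fails the atomic register replay
include/drop combinations of the 1 pending operation (E) were all tried; none helps
one such order, A, B, C, D, F (pending dropped), breaks at step 4 where D load() → 27 is illegal
one such order, A, B, D, C, F (pending dropped), breaks at step 3 where D load() → 27 is illegal

not linearizable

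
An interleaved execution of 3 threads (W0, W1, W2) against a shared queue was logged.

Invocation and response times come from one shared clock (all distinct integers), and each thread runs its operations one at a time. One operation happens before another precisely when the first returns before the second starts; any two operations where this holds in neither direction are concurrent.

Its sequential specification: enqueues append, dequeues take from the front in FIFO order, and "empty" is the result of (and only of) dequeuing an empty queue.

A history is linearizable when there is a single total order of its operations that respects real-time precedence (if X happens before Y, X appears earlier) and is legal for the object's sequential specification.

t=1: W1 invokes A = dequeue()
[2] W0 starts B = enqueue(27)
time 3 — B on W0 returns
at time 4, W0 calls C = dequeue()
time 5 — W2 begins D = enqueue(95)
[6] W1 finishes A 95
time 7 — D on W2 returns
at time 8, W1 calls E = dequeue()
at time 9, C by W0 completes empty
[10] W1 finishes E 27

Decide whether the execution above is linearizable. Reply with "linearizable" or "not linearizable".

not linearizable

cut after 8 events: linearizable; cut after 9 events (C responds, time 9): not linearizable
4 completed operations, 8 real-time-consistent orders — every queue replay fails
no escape via the 1 pending operation (E): every completion choice fails
for example A, B, C, D (pending dropped) fails at step 1: A dequeue() → 95 is not legal there
for example A, B, D, C (pending dropped) fails at step 1: A dequeue() → 95 is not legal there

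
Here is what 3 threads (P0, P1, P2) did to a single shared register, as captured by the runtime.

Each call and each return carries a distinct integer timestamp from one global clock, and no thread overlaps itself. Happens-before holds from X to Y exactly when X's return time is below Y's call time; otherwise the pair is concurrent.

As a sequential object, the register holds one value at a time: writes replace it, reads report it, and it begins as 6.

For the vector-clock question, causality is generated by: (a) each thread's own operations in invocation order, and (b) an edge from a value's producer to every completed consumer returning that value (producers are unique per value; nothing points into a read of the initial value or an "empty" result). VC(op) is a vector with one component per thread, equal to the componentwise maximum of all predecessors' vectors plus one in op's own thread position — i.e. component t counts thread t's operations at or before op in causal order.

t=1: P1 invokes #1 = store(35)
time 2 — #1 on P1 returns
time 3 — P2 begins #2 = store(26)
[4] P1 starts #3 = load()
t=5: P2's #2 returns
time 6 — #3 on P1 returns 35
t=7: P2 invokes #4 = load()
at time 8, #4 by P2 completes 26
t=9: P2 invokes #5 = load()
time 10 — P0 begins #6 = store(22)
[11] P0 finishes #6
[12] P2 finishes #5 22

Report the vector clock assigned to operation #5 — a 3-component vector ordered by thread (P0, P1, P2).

#2 (invocation 3): nothing precedes it; P2's component alone gives (0, 0, 1)
#1 (invocation 1): nothing precedes it; P1's component alone gives (0, 1, 0)
#6 (invocation 10): nothing precedes it; P0's component alone gives (1, 0, 0)
merge at #4 (invoked 7): VC(#2)=(0, 0, 1), own-thread bump on P2 → (0, 0, 2)
merge at #3 (invoked 4): VC(#1)=(0, 1, 0), own-thread bump on P1 → (0, 2, 0)
merge at #5 (invoked 9): VC(#4)=(0, 0, 2), VC(#6)=(1, 0, 0), own-thread bump on P2 → (1, 0, 3)
target: VC(#5) = (1, 0, 3)

(1, 0, 3)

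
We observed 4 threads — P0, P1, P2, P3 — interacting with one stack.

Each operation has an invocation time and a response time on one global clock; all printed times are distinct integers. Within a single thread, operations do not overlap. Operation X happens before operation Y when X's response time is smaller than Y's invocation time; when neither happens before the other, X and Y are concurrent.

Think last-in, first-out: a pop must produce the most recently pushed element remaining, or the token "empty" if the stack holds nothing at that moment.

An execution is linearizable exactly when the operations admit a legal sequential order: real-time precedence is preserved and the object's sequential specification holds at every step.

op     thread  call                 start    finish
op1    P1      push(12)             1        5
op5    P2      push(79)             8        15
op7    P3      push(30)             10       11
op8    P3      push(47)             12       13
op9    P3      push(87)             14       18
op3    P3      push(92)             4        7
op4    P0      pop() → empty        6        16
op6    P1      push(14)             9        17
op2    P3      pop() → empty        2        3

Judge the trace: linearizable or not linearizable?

cut after 15 events: linearizable; cut after 16 events (op4 responds, time 16): not linearizable
42 orders of the 7 completed stack ops respect real time; none is legal
including or dropping the 2 pending operations (op6, op9) in any combination fails
take op1, op2, op3, op4, op5, op7, op8 (pending dropped): step 2 already fails, because op2 pop() → empty cannot occur there
take op1, op2, op3, op4, op7, op5, op8 (pending dropped): step 2 already fails, because op2 pop() → empty cannot occur there

not linearizable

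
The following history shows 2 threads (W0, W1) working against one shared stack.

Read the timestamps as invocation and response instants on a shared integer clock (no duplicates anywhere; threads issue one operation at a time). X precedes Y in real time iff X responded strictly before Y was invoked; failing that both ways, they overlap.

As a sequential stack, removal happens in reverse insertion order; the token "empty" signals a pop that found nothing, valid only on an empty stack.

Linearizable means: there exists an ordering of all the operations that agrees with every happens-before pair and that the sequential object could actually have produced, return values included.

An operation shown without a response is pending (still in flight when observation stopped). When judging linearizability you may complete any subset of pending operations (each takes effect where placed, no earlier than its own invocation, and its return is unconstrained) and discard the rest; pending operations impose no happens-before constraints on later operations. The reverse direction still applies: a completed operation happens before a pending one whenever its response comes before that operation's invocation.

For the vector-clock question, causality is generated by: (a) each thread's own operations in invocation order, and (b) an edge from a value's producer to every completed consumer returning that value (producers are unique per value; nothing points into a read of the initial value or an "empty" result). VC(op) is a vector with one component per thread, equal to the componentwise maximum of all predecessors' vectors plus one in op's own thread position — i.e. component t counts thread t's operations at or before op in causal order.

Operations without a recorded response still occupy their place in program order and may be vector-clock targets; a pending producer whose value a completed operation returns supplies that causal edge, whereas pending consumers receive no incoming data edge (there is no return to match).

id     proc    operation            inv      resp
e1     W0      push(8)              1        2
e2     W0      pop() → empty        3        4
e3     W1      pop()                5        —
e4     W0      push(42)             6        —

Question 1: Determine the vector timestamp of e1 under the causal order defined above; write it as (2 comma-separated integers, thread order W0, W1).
Answer: (1, 0)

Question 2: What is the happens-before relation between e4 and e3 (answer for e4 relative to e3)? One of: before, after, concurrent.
Answer: concurrent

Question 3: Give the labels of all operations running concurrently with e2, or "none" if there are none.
Answer: none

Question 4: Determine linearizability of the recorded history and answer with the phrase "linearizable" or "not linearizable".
cut after 3 events: linearizable; cut after 4 events (e2 responds, time 4): not linearizable
the completed operations (2 total) allow one real-time order; the stack replay rejects it
one such order, e1, e2, breaks at step 2 where e2 pop() → empty is illegal

not linearizable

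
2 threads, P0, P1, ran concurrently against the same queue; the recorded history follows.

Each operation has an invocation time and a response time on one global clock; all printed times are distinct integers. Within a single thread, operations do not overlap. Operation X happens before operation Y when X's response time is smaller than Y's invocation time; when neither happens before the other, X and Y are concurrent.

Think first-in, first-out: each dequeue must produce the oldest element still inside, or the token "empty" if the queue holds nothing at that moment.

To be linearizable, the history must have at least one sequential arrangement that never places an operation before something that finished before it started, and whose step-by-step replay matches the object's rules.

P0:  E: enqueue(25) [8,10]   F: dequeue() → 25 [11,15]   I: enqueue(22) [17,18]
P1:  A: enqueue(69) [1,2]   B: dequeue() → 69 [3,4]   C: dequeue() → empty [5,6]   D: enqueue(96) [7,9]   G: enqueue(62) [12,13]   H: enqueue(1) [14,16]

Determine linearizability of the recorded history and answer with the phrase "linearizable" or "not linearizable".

one valid linearization: A, B, C, E, D, F, G, H, I
step 1: A enqueue(69) — queue <69>
step 2: B dequeue() → 69 — queue <>
step 3: C dequeue() → empty — queue <>
step 4: E enqueue(25) — queue <25>
step 5: D enqueue(96) — queue <25,96>
step 6: F dequeue() → 25 — queue <96>
step 7: G enqueue(62) — queue <96,62>
step 8: H enqueue(1) — queue <96,62,1>
step 9: I enqueue(22) — queue <96,62,1,22>

linearizable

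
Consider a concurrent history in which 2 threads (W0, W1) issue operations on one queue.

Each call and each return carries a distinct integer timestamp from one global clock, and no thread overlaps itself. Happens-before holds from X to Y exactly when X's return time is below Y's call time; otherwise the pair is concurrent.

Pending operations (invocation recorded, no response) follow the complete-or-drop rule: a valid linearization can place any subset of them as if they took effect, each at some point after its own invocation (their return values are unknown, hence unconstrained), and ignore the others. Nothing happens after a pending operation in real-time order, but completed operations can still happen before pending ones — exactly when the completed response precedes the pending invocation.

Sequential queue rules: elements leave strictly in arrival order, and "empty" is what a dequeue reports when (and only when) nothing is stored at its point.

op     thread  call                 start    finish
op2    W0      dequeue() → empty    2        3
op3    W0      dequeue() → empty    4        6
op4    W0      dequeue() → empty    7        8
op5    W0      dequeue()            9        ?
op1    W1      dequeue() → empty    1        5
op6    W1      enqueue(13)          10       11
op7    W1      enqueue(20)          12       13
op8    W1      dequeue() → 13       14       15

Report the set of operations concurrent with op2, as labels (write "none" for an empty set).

op1

op2 spans [2,3]: anything still running between times 2 and 3 counts as concurrent
op1 [1,5]: concurrent
op3 [4,6]: after
op4 [7,8]: after
op5 [9,…): after
op6 [10,11]: after
op7 [12,13]: after
op8 [14,15]: after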